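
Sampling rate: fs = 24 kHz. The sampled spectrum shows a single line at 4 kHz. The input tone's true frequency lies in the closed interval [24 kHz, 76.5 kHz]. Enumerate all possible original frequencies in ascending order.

Frequencies that alias to 4 kHz are k·fs ± 4 kHz for integer k ≥ 0.
k=0: 4 kHz.
k=1: 20 kHz, 28 kHz.
k=2: 44 kHz, 52 kHz.
k=3: 68 kHz, 76 kHz.
k=4: 92 kHz, 100 kHz.
Within [24 kHz, 76.5 kHz]: 28 kHz, 44 kHz, 52 kHz, 68 kHz, 76 kHz.

28 kHz, 44 kHz, 52 kHz, 68 kHz, 76 kHz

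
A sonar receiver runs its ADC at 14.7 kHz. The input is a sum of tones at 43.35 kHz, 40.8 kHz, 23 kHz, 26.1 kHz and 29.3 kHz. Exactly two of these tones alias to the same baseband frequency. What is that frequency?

3.3 kHz

fs/2 = 7.35 kHz.
43.35 kHz mod fs = 13.95 kHz.
13.95 kHz > fs/2 = 7.35 kHz, folds to fs − 13.95 kHz = 0.75 kHz.
40.8 kHz mod fs = 11.4 kHz.
11.4 kHz > fs/2 = 7.35 kHz, folds to fs − 11.4 kHz = 3.3 kHz.
23 kHz mod fs = 8.3 kHz.
8.3 kHz > fs/2 = 7.35 kHz, folds to fs − 8.3 kHz = 6.4 kHz.
26.1 kHz mod fs = 11.4 kHz.
11.4 kHz > fs/2 = 7.35 kHz, folds to fs − 11.4 kHz = 3.3 kHz.
29.3 kHz mod fs = 14.6 kHz.
14.6 kHz > fs/2 = 7.35 kHz, folds to fs − 14.6 kHz = 0.1 kHz.
26.1 kHz and 40.8 kHz both map to 3.3 kHz.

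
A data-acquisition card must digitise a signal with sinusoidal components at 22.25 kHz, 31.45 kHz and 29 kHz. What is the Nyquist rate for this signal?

Highest-frequency component: 31.45 kHz.
Nyquist rate = 2 × 31.45 kHz = 62.9 kHz.

62.9 kHz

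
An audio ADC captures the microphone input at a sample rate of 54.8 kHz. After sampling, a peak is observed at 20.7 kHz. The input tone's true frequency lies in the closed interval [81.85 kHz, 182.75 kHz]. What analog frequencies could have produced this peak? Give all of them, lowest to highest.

Frequencies that alias to 20.7 kHz are k·fs ± 20.7 kHz for integer k ≥ 0.
k=0: 20.7 kHz.
k=1: 34.1 kHz, 75.5 kHz.
k=2: 88.9 kHz, 130.3 kHz.
k=3: 143.7 kHz, 185.1 kHz.
k=4: 198.5 kHz, 239.9 kHz.
Within [81.85 kHz, 182.75 kHz]: 88.9 kHz, 130.3 kHz, 143.7 kHz.

88.9 kHz, 130.3 kHz, 143.7 kHz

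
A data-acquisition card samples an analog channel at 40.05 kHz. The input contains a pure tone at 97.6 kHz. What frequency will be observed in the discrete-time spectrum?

17.5 kHz

97.6 kHz mod fs = 17.5 kHz.
17.5 kHz ≤ fs/2 = 20.025 kHz, appears at 17.5 kHz.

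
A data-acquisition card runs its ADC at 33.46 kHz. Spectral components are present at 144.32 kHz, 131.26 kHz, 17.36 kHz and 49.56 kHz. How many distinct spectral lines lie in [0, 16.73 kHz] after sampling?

3

fs/2 = 16.73 kHz.
144.32 kHz mod fs = 10.48 kHz.
10.48 kHz ≤ fs/2 = 16.73 kHz, appears at 10.48 kHz.
131.26 kHz mod fs = 30.88 kHz.
30.88 kHz > fs/2 = 16.73 kHz, folds to fs − 30.88 kHz = 2.58 kHz.
17.36 kHz > fs/2 = 16.73 kHz, folds to fs − 17.36 kHz = 16.1 kHz.
49.56 kHz mod fs = 16.1 kHz.
16.1 kHz ≤ fs/2 = 16.73 kHz, appears at 16.1 kHz.
Distinct values: {2.58 kHz, 10.48 kHz, 16.1 kHz} → 3.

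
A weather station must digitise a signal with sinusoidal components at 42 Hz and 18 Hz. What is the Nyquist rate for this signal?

84 Hz

Highest-frequency component: 42 Hz.
Nyquist rate = 2 × 42 Hz = 84 Hz.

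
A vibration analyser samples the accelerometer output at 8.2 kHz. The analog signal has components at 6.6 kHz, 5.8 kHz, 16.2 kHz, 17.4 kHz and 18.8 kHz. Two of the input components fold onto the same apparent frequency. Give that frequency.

2.4 kHz

fs/2 = 4.1 kHz.
6.6 kHz > fs/2 = 4.1 kHz, folds to fs − 6.6 kHz = 1.6 kHz.
5.8 kHz > fs/2 = 4.1 kHz, folds to fs − 5.8 kHz = 2.4 kHz.
16.2 kHz mod fs = 8 kHz.
8 kHz > fs/2 = 4.1 kHz, folds to fs − 8 kHz = 0.2 kHz.
17.4 kHz mod fs = 1 kHz.
1 kHz ≤ fs/2 = 4.1 kHz, appears at 1 kHz.
18.8 kHz mod fs = 2.4 kHz.
2.4 kHz ≤ fs/2 = 4.1 kHz, appears at 2.4 kHz.
5.8 kHz and 18.8 kHz both map to 2.4 kHz.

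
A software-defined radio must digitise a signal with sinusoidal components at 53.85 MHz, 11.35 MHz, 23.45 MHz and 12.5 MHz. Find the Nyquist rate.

107.7 MHz

Highest-frequency component: 53.85 MHz.
Nyquist rate = 2 × 53.85 MHz = 107.7 MHz.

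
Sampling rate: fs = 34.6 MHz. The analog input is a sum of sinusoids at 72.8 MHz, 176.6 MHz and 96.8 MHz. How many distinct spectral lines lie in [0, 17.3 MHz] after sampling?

fs/2 = 17.3 MHz.
72.8 MHz mod fs = 3.6 MHz.
3.6 MHz ≤ fs/2 = 17.3 MHz, appears at 3.6 MHz.
176.6 MHz mod fs = 3.6 MHz.
3.6 MHz ≤ fs/2 = 17.3 MHz, appears at 3.6 MHz.
96.8 MHz mod fs = 27.6 MHz.
27.6 MHz > fs/2 = 17.3 MHz, folds to fs − 27.6 MHz = 7 MHz.
Distinct values: {3.6 MHz, 7 MHz} → 2.

2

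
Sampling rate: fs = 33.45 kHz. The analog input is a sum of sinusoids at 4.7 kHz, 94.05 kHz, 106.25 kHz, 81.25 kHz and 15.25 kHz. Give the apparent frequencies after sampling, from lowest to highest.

fs/2 = 16.725 kHz.
4.7 kHz ≤ fs/2 = 16.725 kHz, passes unchanged.
94.05 kHz mod fs = 27.15 kHz.
27.15 kHz > fs/2 = 16.725 kHz, folds to fs − 27.15 kHz = 6.3 kHz.
106.25 kHz mod fs = 5.9 kHz.
5.9 kHz ≤ fs/2 = 16.725 kHz, appears at 5.9 kHz.
81.25 kHz mod fs = 14.35 kHz.
14.35 kHz ≤ fs/2 = 16.725 kHz, appears at 14.35 kHz.
15.25 kHz ≤ fs/2 = 16.725 kHz, passes unchanged.
Distinct values: {4.7 kHz, 5.9 kHz, 6.3 kHz, 14.35 kHz, 15.25 kHz}.

4.7 kHz, 5.9 kHz, 6.3 kHz, 14.35 kHz, 15.25 kHz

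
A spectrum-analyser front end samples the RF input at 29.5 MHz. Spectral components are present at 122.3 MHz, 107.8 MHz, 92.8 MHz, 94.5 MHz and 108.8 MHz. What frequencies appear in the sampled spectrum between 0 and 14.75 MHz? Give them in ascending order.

fs/2 = 14.75 MHz.
122.3 MHz mod fs = 4.3 MHz.
4.3 MHz ≤ fs/2 = 14.75 MHz, appears at 4.3 MHz.
107.8 MHz mod fs = 19.3 MHz.
19.3 MHz > fs/2 = 14.75 MHz, folds to fs − 19.3 MHz = 10.2 MHz.
92.8 MHz mod fs = 4.3 MHz.
4.3 MHz ≤ fs/2 = 14.75 MHz, appears at 4.3 MHz.
94.5 MHz mod fs = 6 MHz.
6 MHz ≤ fs/2 = 14.75 MHz, appears at 6 MHz.
108.8 MHz mod fs = 20.3 MHz.
20.3 MHz > fs/2 = 14.75 MHz, folds to fs − 20.3 MHz = 9.2 MHz.
Distinct values: {4.3 MHz, 6 MHz, 9.2 MHz, 10.2 MHz}.

4.3 MHz, 6 MHz, 9.2 MHz, 10.2 MHz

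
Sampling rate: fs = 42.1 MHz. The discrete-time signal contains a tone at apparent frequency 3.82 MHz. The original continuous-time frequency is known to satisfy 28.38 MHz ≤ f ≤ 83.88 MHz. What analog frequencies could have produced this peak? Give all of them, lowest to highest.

38.28 MHz, 45.92 MHz, 80.38 MHz

Frequencies that alias to 3.82 MHz are k·fs ± 3.82 MHz for integer k ≥ 0.
k=0: 3.82 MHz.
k=1: 38.28 MHz, 45.92 MHz.
k=2: 80.38 MHz, 88.02 MHz.
k=3: 122.48 MHz, 130.12 MHz.
Within [28.38 MHz, 83.88 MHz]: 38.28 MHz, 45.92 MHz, 80.38 MHz.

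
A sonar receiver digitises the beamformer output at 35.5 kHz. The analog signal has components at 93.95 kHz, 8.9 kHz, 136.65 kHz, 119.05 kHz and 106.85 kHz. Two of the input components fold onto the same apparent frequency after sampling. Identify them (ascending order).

93.95 kHz, 119.05 kHz

fs/2 = 17.75 kHz.
93.95 kHz mod fs = 22.95 kHz.
22.95 kHz > fs/2 = 17.75 kHz, folds to fs − 22.95 kHz = 12.55 kHz.
8.9 kHz ≤ fs/2 = 17.75 kHz, passes unchanged.
136.65 kHz mod fs = 30.15 kHz.
30.15 kHz > fs/2 = 17.75 kHz, folds to fs − 30.15 kHz = 5.35 kHz.
119.05 kHz mod fs = 12.55 kHz.
12.55 kHz ≤ fs/2 = 17.75 kHz, appears at 12.55 kHz.
106.85 kHz mod fs = 0.35 kHz.
0.35 kHz ≤ fs/2 = 17.75 kHz, appears at 0.35 kHz.
93.95 kHz and 119.05 kHz both map to 12.55 kHz.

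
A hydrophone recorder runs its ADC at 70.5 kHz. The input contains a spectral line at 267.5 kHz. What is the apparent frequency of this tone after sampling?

14.5 kHz

267.5 kHz mod fs = 56 kHz.
56 kHz > fs/2 = 35.25 kHz, folds to fs − 56 kHz = 14.5 kHz.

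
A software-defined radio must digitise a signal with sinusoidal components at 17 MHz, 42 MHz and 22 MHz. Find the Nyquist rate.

Highest-frequency component: 42 MHz.
Nyquist rate = 2 × 42 MHz = 84 MHz.

84 MHz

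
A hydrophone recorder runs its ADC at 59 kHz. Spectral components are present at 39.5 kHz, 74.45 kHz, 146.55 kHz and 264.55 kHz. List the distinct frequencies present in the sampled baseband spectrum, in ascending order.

15.45 kHz, 19.5 kHz, 28.55 kHz

fs/2 = 29.5 kHz.
39.5 kHz > fs/2 = 29.5 kHz, folds to fs − 39.5 kHz = 19.5 kHz.
74.45 kHz mod fs = 15.45 kHz.
15.45 kHz ≤ fs/2 = 29.5 kHz, appears at 15.45 kHz.
146.55 kHz mod fs = 28.55 kHz.
28.55 kHz ≤ fs/2 = 29.5 kHz, appears at 28.55 kHz.
264.55 kHz mod fs = 28.55 kHz.
28.55 kHz ≤ fs/2 = 29.5 kHz, appears at 28.55 kHz.
Distinct values: {15.45 kHz, 19.5 kHz, 28.55 kHz}.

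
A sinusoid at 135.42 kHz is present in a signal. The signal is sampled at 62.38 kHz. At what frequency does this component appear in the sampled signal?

135.42 kHz mod fs = 10.66 kHz.
10.66 kHz ≤ fs/2 = 31.19 kHz, appears at 10.66 kHz.

10.66 kHz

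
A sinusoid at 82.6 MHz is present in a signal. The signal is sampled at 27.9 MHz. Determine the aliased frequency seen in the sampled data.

1.1 MHz

82.6 MHz mod fs = 26.8 MHz.
26.8 MHz > fs/2 = 13.95 MHz, folds to fs − 26.8 MHz = 1.1 MHz.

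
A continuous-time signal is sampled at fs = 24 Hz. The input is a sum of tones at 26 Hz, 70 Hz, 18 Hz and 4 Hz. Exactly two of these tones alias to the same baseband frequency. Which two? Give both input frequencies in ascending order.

fs/2 = 12 Hz.
26 Hz mod fs = 2 Hz.
2 Hz ≤ fs/2 = 12 Hz, appears at 2 Hz.
70 Hz mod fs = 22 Hz.
22 Hz > fs/2 = 12 Hz, folds to fs − 22 Hz = 2 Hz.
18 Hz > fs/2 = 12 Hz, folds to fs − 18 Hz = 6 Hz.
4 Hz ≤ fs/2 = 12 Hz, passes unchanged.
26 Hz and 70 Hz both map to 2 Hz.

26 Hz, 70 Hz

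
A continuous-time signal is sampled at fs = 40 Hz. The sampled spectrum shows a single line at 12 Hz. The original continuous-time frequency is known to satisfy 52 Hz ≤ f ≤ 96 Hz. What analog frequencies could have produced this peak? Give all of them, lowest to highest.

52 Hz, 68 Hz, 92 Hz

Frequencies that alias to 12 Hz are k·fs ± 12 Hz for integer k ≥ 0.
k=0: 12 Hz.
k=1: 28 Hz, 52 Hz.
k=2: 68 Hz, 92 Hz.
k=3: 108 Hz, 132 Hz.
Within [52 Hz, 96 Hz]: 52 Hz, 68 Hz, 92 Hz.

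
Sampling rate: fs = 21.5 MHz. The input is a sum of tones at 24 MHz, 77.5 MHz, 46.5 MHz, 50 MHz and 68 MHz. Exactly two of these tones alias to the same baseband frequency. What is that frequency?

3.5 MHz

fs/2 = 10.75 MHz.
24 MHz mod fs = 2.5 MHz.
2.5 MHz ≤ fs/2 = 10.75 MHz, appears at 2.5 MHz.
77.5 MHz mod fs = 13 MHz.
13 MHz > fs/2 = 10.75 MHz, folds to fs − 13 MHz = 8.5 MHz.
46.5 MHz mod fs = 3.5 MHz.
3.5 MHz ≤ fs/2 = 10.75 MHz, appears at 3.5 MHz.
50 MHz mod fs = 7 MHz.
7 MHz ≤ fs/2 = 10.75 MHz, appears at 7 MHz.
68 MHz mod fs = 3.5 MHz.
3.5 MHz ≤ fs/2 = 10.75 MHz, appears at 3.5 MHz.
46.5 MHz and 68 MHz both map to 3.5 MHz.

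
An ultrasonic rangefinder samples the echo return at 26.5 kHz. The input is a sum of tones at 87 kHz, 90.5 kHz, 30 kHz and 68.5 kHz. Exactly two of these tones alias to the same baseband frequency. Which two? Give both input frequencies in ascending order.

fs/2 = 13.25 kHz.
87 kHz mod fs = 7.5 kHz.
7.5 kHz ≤ fs/2 = 13.25 kHz, appears at 7.5 kHz.
90.5 kHz mod fs = 11 kHz.
11 kHz ≤ fs/2 = 13.25 kHz, appears at 11 kHz.
30 kHz mod fs = 3.5 kHz.
3.5 kHz ≤ fs/2 = 13.25 kHz, appears at 3.5 kHz.
68.5 kHz mod fs = 15.5 kHz.
15.5 kHz > fs/2 = 13.25 kHz, folds to fs − 15.5 kHz = 11 kHz.
68.5 kHz and 90.5 kHz both map to 11 kHz.

68.5 kHz, 90.5 kHz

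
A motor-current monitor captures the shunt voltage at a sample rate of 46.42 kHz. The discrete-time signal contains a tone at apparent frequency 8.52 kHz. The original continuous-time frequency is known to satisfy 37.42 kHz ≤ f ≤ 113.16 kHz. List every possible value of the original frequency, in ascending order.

Frequencies that alias to 8.52 kHz are k·fs ± 8.52 kHz for integer k ≥ 0.
k=0: 8.52 kHz.
k=1: 37.9 kHz, 54.94 kHz.
k=2: 84.32 kHz, 101.36 kHz.
k=3: 130.74 kHz, 147.78 kHz.
Within [37.42 kHz, 113.16 kHz]: 37.9 kHz, 54.94 kHz, 84.32 kHz, 101.36 kHz.

37.9 kHz, 54.94 kHz, 84.32 kHz, 101.36 kHz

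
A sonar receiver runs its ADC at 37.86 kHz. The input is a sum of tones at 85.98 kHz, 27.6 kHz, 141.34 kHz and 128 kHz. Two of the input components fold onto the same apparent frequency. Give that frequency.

fs/2 = 18.93 kHz.
85.98 kHz mod fs = 10.26 kHz.
10.26 kHz ≤ fs/2 = 18.93 kHz, appears at 10.26 kHz.
27.6 kHz > fs/2 = 18.93 kHz, folds to fs − 27.6 kHz = 10.26 kHz.
141.34 kHz mod fs = 27.76 kHz.
27.76 kHz > fs/2 = 18.93 kHz, folds to fs − 27.76 kHz = 10.1 kHz.
128 kHz mod fs = 14.42 kHz.
14.42 kHz ≤ fs/2 = 18.93 kHz, appears at 14.42 kHz.
27.6 kHz and 85.98 kHz both map to 10.26 kHz.

10.26 kHz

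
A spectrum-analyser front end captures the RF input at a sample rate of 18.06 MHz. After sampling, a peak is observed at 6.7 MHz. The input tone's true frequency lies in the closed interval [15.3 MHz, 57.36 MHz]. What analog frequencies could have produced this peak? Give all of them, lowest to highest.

Frequencies that alias to 6.7 MHz are k·fs ± 6.7 MHz for integer k ≥ 0.
k=0: 6.7 MHz.
k=1: 11.36 MHz, 24.76 MHz.
k=2: 29.42 MHz, 42.82 MHz.
k=3: 47.48 MHz, 60.88 MHz.
k=4: 65.54 MHz, 78.94 MHz.
Within [15.3 MHz, 57.36 MHz]: 24.76 MHz, 29.42 MHz, 42.82 MHz, 47.48 MHz.

24.76 MHz, 29.42 MHz, 42.82 MHz, 47.48 MHz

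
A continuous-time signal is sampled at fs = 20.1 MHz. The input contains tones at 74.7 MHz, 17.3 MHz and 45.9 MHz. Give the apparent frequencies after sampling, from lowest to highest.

fs/2 = 10.05 MHz.
74.7 MHz mod fs = 14.4 MHz.
14.4 MHz > fs/2 = 10.05 MHz, folds to fs − 14.4 MHz = 5.7 MHz.
17.3 MHz > fs/2 = 10.05 MHz, folds to fs − 17.3 MHz = 2.8 MHz.
45.9 MHz mod fs = 5.7 MHz.
5.7 MHz ≤ fs/2 = 10.05 MHz, appears at 5.7 MHz.
Distinct values: {2.8 MHz, 5.7 MHz}.

2.8 MHz, 5.7 MHz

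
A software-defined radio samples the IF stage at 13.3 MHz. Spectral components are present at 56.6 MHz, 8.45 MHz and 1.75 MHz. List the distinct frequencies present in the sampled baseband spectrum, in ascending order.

1.75 MHz, 3.4 MHz, 4.85 MHz

fs/2 = 6.65 MHz.
56.6 MHz mod fs = 3.4 MHz.
3.4 MHz ≤ fs/2 = 6.65 MHz, appears at 3.4 MHz.
8.45 MHz > fs/2 = 6.65 MHz, folds to fs − 8.45 MHz = 4.85 MHz.
1.75 MHz ≤ fs/2 = 6.65 MHz, passes unchanged.
Distinct values: {1.75 MHz, 3.4 MHz, 4.85 MHz}.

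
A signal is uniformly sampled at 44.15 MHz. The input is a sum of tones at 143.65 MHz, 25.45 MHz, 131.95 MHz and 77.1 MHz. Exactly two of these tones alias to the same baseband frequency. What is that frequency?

fs/2 = 22.075 MHz.
143.65 MHz mod fs = 11.2 MHz.
11.2 MHz ≤ fs/2 = 22.075 MHz, appears at 11.2 MHz.
25.45 MHz > fs/2 = 22.075 MHz, folds to fs − 25.45 MHz = 18.7 MHz.
131.95 MHz mod fs = 43.65 MHz.
43.65 MHz > fs/2 = 22.075 MHz, folds to fs − 43.65 MHz = 0.5 MHz.
77.1 MHz mod fs = 32.95 MHz.
32.95 MHz > fs/2 = 22.075 MHz, folds to fs − 32.95 MHz = 11.2 MHz.
77.1 MHz and 143.65 MHz both map to 11.2 MHz.

11.2 MHz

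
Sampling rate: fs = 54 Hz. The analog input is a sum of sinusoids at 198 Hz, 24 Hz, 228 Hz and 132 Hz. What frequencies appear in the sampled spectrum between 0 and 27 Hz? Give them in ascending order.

fs/2 = 27 Hz.
198 Hz mod fs = 36 Hz.
36 Hz > fs/2 = 27 Hz, folds to fs − 36 Hz = 18 Hz.
24 Hz ≤ fs/2 = 27 Hz, passes unchanged.
228 Hz mod fs = 12 Hz.
12 Hz ≤ fs/2 = 27 Hz, appears at 12 Hz.
132 Hz mod fs = 24 Hz.
24 Hz ≤ fs/2 = 27 Hz, appears at 24 Hz.
Distinct values: {12 Hz, 18 Hz, 24 Hz}.

12 Hz, 18 Hz, 24 Hz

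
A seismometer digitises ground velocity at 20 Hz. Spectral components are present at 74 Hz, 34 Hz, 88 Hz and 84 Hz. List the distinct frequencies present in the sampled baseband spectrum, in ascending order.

fs/2 = 10 Hz.
74 Hz mod fs = 14 Hz.
14 Hz > fs/2 = 10 Hz, folds to fs − 14 Hz = 6 Hz.
34 Hz mod fs = 14 Hz.
14 Hz > fs/2 = 10 Hz, folds to fs − 14 Hz = 6 Hz.
88 Hz mod fs = 8 Hz.
8 Hz ≤ fs/2 = 10 Hz, appears at 8 Hz.
84 Hz mod fs = 4 Hz.
4 Hz ≤ fs/2 = 10 Hz, appears at 4 Hz.
Distinct values: {4 Hz, 6 Hz, 8 Hz}.

4 Hz, 6 Hz, 8 Hz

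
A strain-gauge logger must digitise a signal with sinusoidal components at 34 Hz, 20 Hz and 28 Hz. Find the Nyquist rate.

Highest-frequency component: 34 Hz.
Nyquist rate = 2 × 34 Hz = 68 Hz.

68 Hz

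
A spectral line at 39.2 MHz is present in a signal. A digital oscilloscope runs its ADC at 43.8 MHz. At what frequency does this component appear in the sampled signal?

4.6 MHz

39.2 MHz > fs/2 = 21.9 MHz, folds to fs − 39.2 MHz = 4.6 MHz.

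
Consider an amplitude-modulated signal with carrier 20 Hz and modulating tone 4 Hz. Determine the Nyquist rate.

48 Hz

AM sidebands sit at fc ± fm = 16 Hz and 24 Hz.
Highest-frequency component: 24 Hz.
Nyquist rate = 2 × 24 Hz = 48 Hz.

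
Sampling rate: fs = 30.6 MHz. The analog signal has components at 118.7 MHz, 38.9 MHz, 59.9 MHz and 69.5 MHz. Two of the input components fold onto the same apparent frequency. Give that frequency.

fs/2 = 15.3 MHz.
118.7 MHz mod fs = 26.9 MHz.
26.9 MHz > fs/2 = 15.3 MHz, folds to fs − 26.9 MHz = 3.7 MHz.
38.9 MHz mod fs = 8.3 MHz.
8.3 MHz ≤ fs/2 = 15.3 MHz, appears at 8.3 MHz.
59.9 MHz mod fs = 29.3 MHz.
29.3 MHz > fs/2 = 15.3 MHz, folds to fs − 29.3 MHz = 1.3 MHz.
69.5 MHz mod fs = 8.3 MHz.
8.3 MHz ≤ fs/2 = 15.3 MHz, appears at 8.3 MHz.
38.9 MHz and 69.5 MHz both map to 8.3 MHz.

8.3 MHz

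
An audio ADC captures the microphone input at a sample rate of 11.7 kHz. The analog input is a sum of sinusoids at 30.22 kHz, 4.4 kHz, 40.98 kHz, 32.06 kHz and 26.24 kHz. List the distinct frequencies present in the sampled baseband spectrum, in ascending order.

fs/2 = 5.85 kHz.
30.22 kHz mod fs = 6.82 kHz.
6.82 kHz > fs/2 = 5.85 kHz, folds to fs − 6.82 kHz = 4.88 kHz.
4.4 kHz ≤ fs/2 = 5.85 kHz, passes unchanged.
40.98 kHz mod fs = 5.88 kHz.
5.88 kHz > fs/2 = 5.85 kHz, folds to fs − 5.88 kHz = 5.82 kHz.
32.06 kHz mod fs = 8.66 kHz.
8.66 kHz > fs/2 = 5.85 kHz, folds to fs − 8.66 kHz = 3.04 kHz.
26.24 kHz mod fs = 2.84 kHz.
2.84 kHz ≤ fs/2 = 5.85 kHz, appears at 2.84 kHz.
Distinct values: {2.84 kHz, 3.04 kHz, 4.4 kHz, 4.88 kHz, 5.82 kHz}.

2.84 kHz, 3.04 kHz, 4.4 kHz, 4.88 kHz, 5.82 kHz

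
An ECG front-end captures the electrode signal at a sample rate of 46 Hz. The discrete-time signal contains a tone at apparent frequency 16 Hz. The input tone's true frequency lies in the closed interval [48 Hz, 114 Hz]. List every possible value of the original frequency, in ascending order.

62 Hz, 76 Hz, 108 Hz

Frequencies that alias to 16 Hz are k·fs ± 16 Hz for integer k ≥ 0.
k=0: 16 Hz.
k=1: 30 Hz, 62 Hz.
k=2: 76 Hz, 108 Hz.
k=3: 122 Hz, 154 Hz.
Within [48 Hz, 114 Hz]: 62 Hz, 76 Hz, 108 Hz.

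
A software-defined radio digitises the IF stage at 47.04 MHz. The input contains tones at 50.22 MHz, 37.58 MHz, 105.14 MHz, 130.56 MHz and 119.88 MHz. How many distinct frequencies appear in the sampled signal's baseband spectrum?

fs/2 = 23.52 MHz.
50.22 MHz mod fs = 3.18 MHz.
3.18 MHz ≤ fs/2 = 23.52 MHz, appears at 3.18 MHz.
37.58 MHz > fs/2 = 23.52 MHz, folds to fs − 37.58 MHz = 9.46 MHz.
105.14 MHz mod fs = 11.06 MHz.
11.06 MHz ≤ fs/2 = 23.52 MHz, appears at 11.06 MHz.
130.56 MHz mod fs = 36.48 MHz.
36.48 MHz > fs/2 = 23.52 MHz, folds to fs − 36.48 MHz = 10.56 MHz.
119.88 MHz mod fs = 25.8 MHz.
25.8 MHz > fs/2 = 23.52 MHz, folds to fs − 25.8 MHz = 21.24 MHz.
Distinct values: {3.18 MHz, 9.46 MHz, 10.56 MHz, 11.06 MHz, 21.24 MHz} → 5.

5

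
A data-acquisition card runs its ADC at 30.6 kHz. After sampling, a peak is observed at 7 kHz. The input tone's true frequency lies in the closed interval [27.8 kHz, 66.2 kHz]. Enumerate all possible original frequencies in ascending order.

37.6 kHz, 54.2 kHz

Frequencies that alias to 7 kHz are k·fs ± 7 kHz for integer k ≥ 0.
k=0: 7 kHz.
k=1: 23.6 kHz, 37.6 kHz.
k=2: 54.2 kHz, 68.2 kHz.
k=3: 84.8 kHz, 98.8 kHz.
Within [27.8 kHz, 66.2 kHz]: 37.6 kHz, 54.2 kHz.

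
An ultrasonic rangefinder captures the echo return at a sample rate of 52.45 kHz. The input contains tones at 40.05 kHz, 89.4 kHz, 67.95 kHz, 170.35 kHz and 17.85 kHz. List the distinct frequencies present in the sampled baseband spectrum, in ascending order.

fs/2 = 26.225 kHz.
40.05 kHz > fs/2 = 26.225 kHz, folds to fs − 40.05 kHz = 12.4 kHz.
89.4 kHz mod fs = 36.95 kHz.
36.95 kHz > fs/2 = 26.225 kHz, folds to fs − 36.95 kHz = 15.5 kHz.
67.95 kHz mod fs = 15.5 kHz.
15.5 kHz ≤ fs/2 = 26.225 kHz, appears at 15.5 kHz.
170.35 kHz mod fs = 13 kHz.
13 kHz ≤ fs/2 = 26.225 kHz, appears at 13 kHz.
17.85 kHz ≤ fs/2 = 26.225 kHz, passes unchanged.
Distinct values: {12.4 kHz, 13 kHz, 15.5 kHz, 17.85 kHz}.

12.4 kHz, 13 kHz, 15.5 kHz, 17.85 kHz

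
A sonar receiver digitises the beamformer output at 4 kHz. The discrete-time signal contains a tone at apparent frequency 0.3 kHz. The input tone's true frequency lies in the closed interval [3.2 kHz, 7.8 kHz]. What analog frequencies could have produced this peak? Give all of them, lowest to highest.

Frequencies that alias to 0.3 kHz are k·fs ± 0.3 kHz for integer k ≥ 0.
k=0: 0.3 kHz.
k=1: 3.7 kHz, 4.3 kHz.
k=2: 7.7 kHz, 8.3 kHz.
k=3: 11.7 kHz, 12.3 kHz.
Within [3.2 kHz, 7.8 kHz]: 3.7 kHz, 4.3 kHz, 7.7 kHz.

3.7 kHz, 4.3 kHz, 7.7 kHz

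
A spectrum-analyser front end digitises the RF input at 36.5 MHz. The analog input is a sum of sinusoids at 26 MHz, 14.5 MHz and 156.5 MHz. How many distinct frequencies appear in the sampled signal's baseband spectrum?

2

fs/2 = 18.25 MHz.
26 MHz > fs/2 = 18.25 MHz, folds to fs − 26 MHz = 10.5 MHz.
14.5 MHz ≤ fs/2 = 18.25 MHz, passes unchanged.
156.5 MHz mod fs = 10.5 MHz.
10.5 MHz ≤ fs/2 = 18.25 MHz, appears at 10.5 MHz.
Distinct values: {10.5 MHz, 14.5 MHz} → 2.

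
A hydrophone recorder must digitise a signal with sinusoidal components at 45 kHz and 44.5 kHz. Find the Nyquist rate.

90 kHz

Highest-frequency component: 45 kHz.
Nyquist rate = 2 × 45 kHz = 90 kHz.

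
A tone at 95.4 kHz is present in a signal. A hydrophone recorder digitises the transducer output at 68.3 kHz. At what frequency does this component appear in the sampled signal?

27.1 kHz

95.4 kHz mod fs = 27.1 kHz.
27.1 kHz ≤ fs/2 = 34.15 kHz, appears at 27.1 kHz.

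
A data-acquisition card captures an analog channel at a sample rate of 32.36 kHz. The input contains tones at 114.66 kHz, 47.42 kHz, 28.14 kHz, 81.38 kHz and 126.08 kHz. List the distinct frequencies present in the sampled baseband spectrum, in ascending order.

fs/2 = 16.18 kHz.
114.66 kHz mod fs = 17.58 kHz.
17.58 kHz > fs/2 = 16.18 kHz, folds to fs − 17.58 kHz = 14.78 kHz.
47.42 kHz mod fs = 15.06 kHz.
15.06 kHz ≤ fs/2 = 16.18 kHz, appears at 15.06 kHz.
28.14 kHz > fs/2 = 16.18 kHz, folds to fs − 28.14 kHz = 4.22 kHz.
81.38 kHz mod fs = 16.66 kHz.
16.66 kHz > fs/2 = 16.18 kHz, folds to fs − 16.66 kHz = 15.7 kHz.
126.08 kHz mod fs = 29 kHz.
29 kHz > fs/2 = 16.18 kHz, folds to fs − 29 kHz = 3.36 kHz.
Distinct values: {3.36 kHz, 4.22 kHz, 14.78 kHz, 15.06 kHz, 15.7 kHz}.

3.36 kHz, 4.22 kHz, 14.78 kHz, 15.06 kHz, 15.7 kHz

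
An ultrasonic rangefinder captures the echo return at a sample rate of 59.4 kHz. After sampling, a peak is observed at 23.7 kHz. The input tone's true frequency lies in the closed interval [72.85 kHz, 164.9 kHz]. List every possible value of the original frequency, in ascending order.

83.1 kHz, 95.1 kHz, 142.5 kHz, 154.5 kHz

Frequencies that alias to 23.7 kHz are k·fs ± 23.7 kHz for integer k ≥ 0.
k=0: 23.7 kHz.
k=1: 35.7 kHz, 83.1 kHz.
k=2: 95.1 kHz, 142.5 kHz.
k=3: 154.5 kHz, 201.9 kHz.
k=4: 213.9 kHz, 261.3 kHz.
Within [72.85 kHz, 164.9 kHz]: 83.1 kHz, 95.1 kHz, 142.5 kHz, 154.5 kHz.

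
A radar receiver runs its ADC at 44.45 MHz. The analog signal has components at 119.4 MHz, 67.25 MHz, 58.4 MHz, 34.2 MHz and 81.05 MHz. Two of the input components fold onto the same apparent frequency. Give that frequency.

fs/2 = 22.225 MHz.
119.4 MHz mod fs = 30.5 MHz.
30.5 MHz > fs/2 = 22.225 MHz, folds to fs − 30.5 MHz = 13.95 MHz.
67.25 MHz mod fs = 22.8 MHz.
22.8 MHz > fs/2 = 22.225 MHz, folds to fs − 22.8 MHz = 21.65 MHz.
58.4 MHz mod fs = 13.95 MHz.
13.95 MHz ≤ fs/2 = 22.225 MHz, appears at 13.95 MHz.
34.2 MHz > fs/2 = 22.225 MHz, folds to fs − 34.2 MHz = 10.25 MHz.
81.05 MHz mod fs = 36.6 MHz.
36.6 MHz > fs/2 = 22.225 MHz, folds to fs − 36.6 MHz = 7.85 MHz.
58.4 MHz and 119.4 MHz both map to 13.95 MHz.

13.95 MHz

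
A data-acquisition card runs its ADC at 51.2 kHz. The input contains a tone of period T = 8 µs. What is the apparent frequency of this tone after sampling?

T = 8 µs → f = 1/T = 125 kHz.
125 kHz mod fs = 22.6 kHz.
22.6 kHz ≤ fs/2 = 25.6 kHz, appears at 22.6 kHz.

22.6 kHz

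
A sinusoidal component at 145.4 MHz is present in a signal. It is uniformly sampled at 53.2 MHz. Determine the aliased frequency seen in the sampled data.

14.2 MHz

145.4 MHz mod fs = 39 MHz.
39 MHz > fs/2 = 26.6 MHz, folds to fs − 39 MHz = 14.2 MHz.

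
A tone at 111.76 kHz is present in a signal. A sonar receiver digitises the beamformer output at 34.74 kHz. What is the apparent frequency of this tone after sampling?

7.54 kHz

111.76 kHz mod fs = 7.54 kHz.
7.54 kHz ≤ fs/2 = 17.37 kHz, appears at 7.54 kHz.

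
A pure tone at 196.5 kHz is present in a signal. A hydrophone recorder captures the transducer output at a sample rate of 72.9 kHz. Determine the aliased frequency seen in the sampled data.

22.2 kHz

196.5 kHz mod fs = 50.7 kHz.
50.7 kHz > fs/2 = 36.45 kHz, folds to fs − 50.7 kHz = 22.2 kHz.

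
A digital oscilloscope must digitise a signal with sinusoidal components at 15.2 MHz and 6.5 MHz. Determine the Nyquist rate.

30.4 MHz

Highest-frequency component: 15.2 MHz.
Nyquist rate = 2 × 15.2 MHz = 30.4 MHz.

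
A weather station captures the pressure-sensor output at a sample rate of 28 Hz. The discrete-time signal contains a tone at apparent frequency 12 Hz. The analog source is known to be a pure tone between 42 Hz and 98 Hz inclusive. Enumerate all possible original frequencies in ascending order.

44 Hz, 68 Hz, 72 Hz, 96 Hz

Frequencies that alias to 12 Hz are k·fs ± 12 Hz for integer k ≥ 0.
k=0: 12 Hz.
k=1: 16 Hz, 40 Hz.
k=2: 44 Hz, 68 Hz.
k=3: 72 Hz, 96 Hz.
k=4: 100 Hz, 124 Hz.
Within [42 Hz, 98 Hz]: 44 Hz, 68 Hz, 72 Hz, 96 Hz.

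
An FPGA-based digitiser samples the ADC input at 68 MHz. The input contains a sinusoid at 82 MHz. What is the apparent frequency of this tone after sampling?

82 MHz mod fs = 14 MHz.
14 MHz ≤ fs/2 = 34 MHz, appears at 14 MHz.

14 MHz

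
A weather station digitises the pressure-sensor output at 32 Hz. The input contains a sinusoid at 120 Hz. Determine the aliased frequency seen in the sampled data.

8 Hz

120 Hz mod fs = 24 Hz.
24 Hz > fs/2 = 16 Hz, folds to fs − 24 Hz = 8 Hz.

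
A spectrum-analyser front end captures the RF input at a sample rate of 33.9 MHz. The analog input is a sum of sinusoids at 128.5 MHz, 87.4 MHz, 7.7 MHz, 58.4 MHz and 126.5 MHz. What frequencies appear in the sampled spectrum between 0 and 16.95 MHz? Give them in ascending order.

7.1 MHz, 7.7 MHz, 9.1 MHz, 9.4 MHz, 14.3 MHz

fs/2 = 16.95 MHz.
128.5 MHz mod fs = 26.8 MHz.
26.8 MHz > fs/2 = 16.95 MHz, folds to fs − 26.8 MHz = 7.1 MHz.
87.4 MHz mod fs = 19.6 MHz.
19.6 MHz > fs/2 = 16.95 MHz, folds to fs − 19.6 MHz = 14.3 MHz.
7.7 MHz ≤ fs/2 = 16.95 MHz, passes unchanged.
58.4 MHz mod fs = 24.5 MHz.
24.5 MHz > fs/2 = 16.95 MHz, folds to fs − 24.5 MHz = 9.4 MHz.
126.5 MHz mod fs = 24.8 MHz.
24.8 MHz > fs/2 = 16.95 MHz, folds to fs − 24.8 MHz = 9.1 MHz.
Distinct values: {7.1 MHz, 7.7 MHz, 9.1 MHz, 9.4 MHz, 14.3 MHz}.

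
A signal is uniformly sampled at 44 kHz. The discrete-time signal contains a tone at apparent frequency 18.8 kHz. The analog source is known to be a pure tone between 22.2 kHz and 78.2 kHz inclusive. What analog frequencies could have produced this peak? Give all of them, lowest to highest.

Frequencies that alias to 18.8 kHz are k·fs ± 18.8 kHz for integer k ≥ 0.
k=0: 18.8 kHz.
k=1: 25.2 kHz, 62.8 kHz.
k=2: 69.2 kHz, 106.8 kHz.
k=3: 113.2 kHz, 150.8 kHz.
Within [22.2 kHz, 78.2 kHz]: 25.2 kHz, 62.8 kHz, 69.2 kHz.

25.2 kHz, 62.8 kHz, 69.2 kHz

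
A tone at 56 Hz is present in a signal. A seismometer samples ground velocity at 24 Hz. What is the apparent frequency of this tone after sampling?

8 Hz

56 Hz mod fs = 8 Hz.
8 Hz ≤ fs/2 = 12 Hz, appears at 8 Hz.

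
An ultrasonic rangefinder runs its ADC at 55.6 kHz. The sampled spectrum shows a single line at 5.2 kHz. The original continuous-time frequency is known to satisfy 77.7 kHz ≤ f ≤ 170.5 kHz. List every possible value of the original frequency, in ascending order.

106 kHz, 116.4 kHz, 161.6 kHz

Frequencies that alias to 5.2 kHz are k·fs ± 5.2 kHz for integer k ≥ 0.
k=0: 5.2 kHz.
k=1: 50.4 kHz, 60.8 kHz.
k=2: 106 kHz, 116.4 kHz.
k=3: 161.6 kHz, 172 kHz.
k=4: 217.2 kHz, 227.6 kHz.
Within [77.7 kHz, 170.5 kHz]: 106 kHz, 116.4 kHz, 161.6 kHz.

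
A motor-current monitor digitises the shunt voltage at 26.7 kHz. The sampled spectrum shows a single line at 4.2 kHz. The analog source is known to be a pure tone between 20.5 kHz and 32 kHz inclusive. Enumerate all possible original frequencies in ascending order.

Frequencies that alias to 4.2 kHz are k·fs ± 4.2 kHz for integer k ≥ 0.
k=0: 4.2 kHz.
k=1: 22.5 kHz, 30.9 kHz.
k=2: 49.2 kHz, 57.6 kHz.
Within [20.5 kHz, 32 kHz]: 22.5 kHz, 30.9 kHz.

22.5 kHz, 30.9 kHz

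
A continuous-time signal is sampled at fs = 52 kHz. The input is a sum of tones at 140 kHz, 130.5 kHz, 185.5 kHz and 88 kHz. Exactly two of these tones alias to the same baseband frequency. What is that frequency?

16 kHz

fs/2 = 26 kHz.
140 kHz mod fs = 36 kHz.
36 kHz > fs/2 = 26 kHz, folds to fs − 36 kHz = 16 kHz.
130.5 kHz mod fs = 26.5 kHz.
26.5 kHz > fs/2 = 26 kHz, folds to fs − 26.5 kHz = 25.5 kHz.
185.5 kHz mod fs = 29.5 kHz.
29.5 kHz > fs/2 = 26 kHz, folds to fs − 29.5 kHz = 22.5 kHz.
88 kHz mod fs = 36 kHz.
36 kHz > fs/2 = 26 kHz, folds to fs − 36 kHz = 16 kHz.
88 kHz and 140 kHz both map to 16 kHz.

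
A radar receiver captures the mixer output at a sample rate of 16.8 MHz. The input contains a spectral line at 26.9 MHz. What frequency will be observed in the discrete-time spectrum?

6.7 MHz

26.9 MHz mod fs = 10.1 MHz.
10.1 MHz > fs/2 = 8.4 MHz, folds to fs − 10.1 MHz = 6.7 MHz.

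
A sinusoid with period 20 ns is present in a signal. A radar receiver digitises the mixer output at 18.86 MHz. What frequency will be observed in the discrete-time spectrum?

T = 20 ns → f = 1/T = 50 MHz.
50 MHz mod fs = 12.28 MHz.
12.28 MHz > fs/2 = 9.43 MHz, folds to fs − 12.28 MHz = 6.58 MHz.

6.58 MHz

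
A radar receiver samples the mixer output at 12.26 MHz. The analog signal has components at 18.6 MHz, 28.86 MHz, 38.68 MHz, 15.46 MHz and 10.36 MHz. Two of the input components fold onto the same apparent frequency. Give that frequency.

1.9 MHz

fs/2 = 6.13 MHz.
18.6 MHz mod fs = 6.34 MHz.
6.34 MHz > fs/2 = 6.13 MHz, folds to fs − 6.34 MHz = 5.92 MHz.
28.86 MHz mod fs = 4.34 MHz.
4.34 MHz ≤ fs/2 = 6.13 MHz, appears at 4.34 MHz.
38.68 MHz mod fs = 1.9 MHz.
1.9 MHz ≤ fs/2 = 6.13 MHz, appears at 1.9 MHz.
15.46 MHz mod fs = 3.2 MHz.
3.2 MHz ≤ fs/2 = 6.13 MHz, appears at 3.2 MHz.
10.36 MHz > fs/2 = 6.13 MHz, folds to fs − 10.36 MHz = 1.9 MHz.
10.36 MHz and 38.68 MHz both map to 1.9 MHz.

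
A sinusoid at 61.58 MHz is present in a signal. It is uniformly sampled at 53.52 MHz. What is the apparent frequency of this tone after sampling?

8.06 MHz

61.58 MHz mod fs = 8.06 MHz.
8.06 MHz ≤ fs/2 = 26.76 MHz, appears at 8.06 MHz.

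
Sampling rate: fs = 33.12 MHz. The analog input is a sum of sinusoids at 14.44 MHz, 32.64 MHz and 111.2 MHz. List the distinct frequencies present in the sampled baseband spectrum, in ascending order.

fs/2 = 16.56 MHz.
14.44 MHz ≤ fs/2 = 16.56 MHz, passes unchanged.
32.64 MHz > fs/2 = 16.56 MHz, folds to fs − 32.64 MHz = 0.48 MHz.
111.2 MHz mod fs = 11.84 MHz.
11.84 MHz ≤ fs/2 = 16.56 MHz, appears at 11.84 MHz.
Distinct values: {0.48 MHz, 11.84 MHz, 14.44 MHz}.

0.48 MHz, 11.84 MHz, 14.44 MHz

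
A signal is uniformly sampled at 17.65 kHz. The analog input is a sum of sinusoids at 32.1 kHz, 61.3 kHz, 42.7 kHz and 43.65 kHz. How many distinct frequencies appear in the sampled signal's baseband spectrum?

fs/2 = 8.825 kHz.
32.1 kHz mod fs = 14.45 kHz.
14.45 kHz > fs/2 = 8.825 kHz, folds to fs − 14.45 kHz = 3.2 kHz.
61.3 kHz mod fs = 8.35 kHz.
8.35 kHz ≤ fs/2 = 8.825 kHz, appears at 8.35 kHz.
42.7 kHz mod fs = 7.4 kHz.
7.4 kHz ≤ fs/2 = 8.825 kHz, appears at 7.4 kHz.
43.65 kHz mod fs = 8.35 kHz.
8.35 kHz ≤ fs/2 = 8.825 kHz, appears at 8.35 kHz.
Distinct values: {3.2 kHz, 7.4 kHz, 8.35 kHz} → 3.

3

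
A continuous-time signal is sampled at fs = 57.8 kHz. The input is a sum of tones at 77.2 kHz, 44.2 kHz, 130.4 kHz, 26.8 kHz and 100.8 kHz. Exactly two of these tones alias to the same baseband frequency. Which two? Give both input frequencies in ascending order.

100.8 kHz, 130.4 kHz

fs/2 = 28.9 kHz.
77.2 kHz mod fs = 19.4 kHz.
19.4 kHz ≤ fs/2 = 28.9 kHz, appears at 19.4 kHz.
44.2 kHz > fs/2 = 28.9 kHz, folds to fs − 44.2 kHz = 13.6 kHz.
130.4 kHz mod fs = 14.8 kHz.
14.8 kHz ≤ fs/2 = 28.9 kHz, appears at 14.8 kHz.
26.8 kHz ≤ fs/2 = 28.9 kHz, passes unchanged.
100.8 kHz mod fs = 43 kHz.
43 kHz > fs/2 = 28.9 kHz, folds to fs − 43 kHz = 14.8 kHz.
100.8 kHz and 130.4 kHz both map to 14.8 kHz.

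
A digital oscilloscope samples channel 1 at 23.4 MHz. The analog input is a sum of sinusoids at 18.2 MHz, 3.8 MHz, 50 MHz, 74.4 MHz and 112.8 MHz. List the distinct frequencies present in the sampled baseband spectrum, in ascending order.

3.2 MHz, 3.8 MHz, 4.2 MHz, 5.2 MHz

fs/2 = 11.7 MHz.
18.2 MHz > fs/2 = 11.7 MHz, folds to fs − 18.2 MHz = 5.2 MHz.
3.8 MHz ≤ fs/2 = 11.7 MHz, passes unchanged.
50 MHz mod fs = 3.2 MHz.
3.2 MHz ≤ fs/2 = 11.7 MHz, appears at 3.2 MHz.
74.4 MHz mod fs = 4.2 MHz.
4.2 MHz ≤ fs/2 = 11.7 MHz, appears at 4.2 MHz.
112.8 MHz mod fs = 19.2 MHz.
19.2 MHz > fs/2 = 11.7 MHz, folds to fs − 19.2 MHz = 4.2 MHz.
Distinct values: {3.2 MHz, 3.8 MHz, 4.2 MHz, 5.2 MHz}.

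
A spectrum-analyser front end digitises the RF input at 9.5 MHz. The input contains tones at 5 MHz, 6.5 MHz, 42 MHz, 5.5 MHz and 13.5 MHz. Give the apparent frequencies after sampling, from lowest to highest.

3 MHz, 4 MHz, 4.5 MHz

fs/2 = 4.75 MHz.
5 MHz > fs/2 = 4.75 MHz, folds to fs − 5 MHz = 4.5 MHz.
6.5 MHz > fs/2 = 4.75 MHz, folds to fs − 6.5 MHz = 3 MHz.
42 MHz mod fs = 4 MHz.
4 MHz ≤ fs/2 = 4.75 MHz, appears at 4 MHz.
5.5 MHz > fs/2 = 4.75 MHz, folds to fs − 5.5 MHz = 4 MHz.
13.5 MHz mod fs = 4 MHz.
4 MHz ≤ fs/2 = 4.75 MHz, appears at 4 MHz.
Distinct values: {3 MHz, 4 MHz, 4.5 MHz}.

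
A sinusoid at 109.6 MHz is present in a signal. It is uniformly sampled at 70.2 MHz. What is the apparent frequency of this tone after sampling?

30.8 MHz

109.6 MHz mod fs = 39.4 MHz.
39.4 MHz > fs/2 = 35.1 MHz, folds to fs − 39.4 MHz = 30.8 MHz.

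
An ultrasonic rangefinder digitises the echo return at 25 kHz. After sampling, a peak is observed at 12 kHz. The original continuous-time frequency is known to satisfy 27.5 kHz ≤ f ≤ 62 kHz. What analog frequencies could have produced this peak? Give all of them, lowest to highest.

37 kHz, 38 kHz, 62 kHz

Frequencies that alias to 12 kHz are k·fs ± 12 kHz for integer k ≥ 0.
k=0: 12 kHz.
k=1: 13 kHz, 37 kHz.
k=2: 38 kHz, 62 kHz.
k=3: 63 kHz, 87 kHz.
Within [27.5 kHz, 62 kHz]: 37 kHz, 38 kHz, 62 kHz.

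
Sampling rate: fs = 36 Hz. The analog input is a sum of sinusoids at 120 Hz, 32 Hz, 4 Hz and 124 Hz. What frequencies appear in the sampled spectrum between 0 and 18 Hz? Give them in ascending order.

4 Hz, 12 Hz, 16 Hz

fs/2 = 18 Hz.
120 Hz mod fs = 12 Hz.
12 Hz ≤ fs/2 = 18 Hz, appears at 12 Hz.
32 Hz > fs/2 = 18 Hz, folds to fs − 32 Hz = 4 Hz.
4 Hz ≤ fs/2 = 18 Hz, passes unchanged.
124 Hz mod fs = 16 Hz.
16 Hz ≤ fs/2 = 18 Hz, appears at 16 Hz.
Distinct values: {4 Hz, 12 Hz, 16 Hz}.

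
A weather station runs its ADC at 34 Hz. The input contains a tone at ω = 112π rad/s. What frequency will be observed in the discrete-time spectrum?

ω = 112π rad/s → f = ω/(2π) = 56 Hz.
56 Hz mod fs = 22 Hz.
22 Hz > fs/2 = 17 Hz, folds to fs − 22 Hz = 12 Hz.

12 Hz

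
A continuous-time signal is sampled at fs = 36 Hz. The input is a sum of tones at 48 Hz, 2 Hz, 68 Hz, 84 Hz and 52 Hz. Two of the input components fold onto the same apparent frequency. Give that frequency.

fs/2 = 18 Hz.
48 Hz mod fs = 12 Hz.
12 Hz ≤ fs/2 = 18 Hz, appears at 12 Hz.
2 Hz ≤ fs/2 = 18 Hz, passes unchanged.
68 Hz mod fs = 32 Hz.
32 Hz > fs/2 = 18 Hz, folds to fs − 32 Hz = 4 Hz.
84 Hz mod fs = 12 Hz.
12 Hz ≤ fs/2 = 18 Hz, appears at 12 Hz.
52 Hz mod fs = 16 Hz.
16 Hz ≤ fs/2 = 18 Hz, appears at 16 Hz.
48 Hz and 84 Hz both map to 12 Hz.

12 Hz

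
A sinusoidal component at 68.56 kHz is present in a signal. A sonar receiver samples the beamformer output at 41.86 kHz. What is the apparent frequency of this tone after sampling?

68.56 kHz mod fs = 26.7 kHz.
26.7 kHz > fs/2 = 20.93 kHz, folds to fs − 26.7 kHz = 15.16 kHz.

15.16 kHz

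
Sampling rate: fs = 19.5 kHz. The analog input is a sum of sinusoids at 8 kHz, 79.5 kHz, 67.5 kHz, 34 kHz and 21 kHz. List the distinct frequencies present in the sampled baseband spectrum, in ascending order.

1.5 kHz, 5 kHz, 8 kHz, 9 kHz

fs/2 = 9.75 kHz.
8 kHz ≤ fs/2 = 9.75 kHz, passes unchanged.
79.5 kHz mod fs = 1.5 kHz.
1.5 kHz ≤ fs/2 = 9.75 kHz, appears at 1.5 kHz.
67.5 kHz mod fs = 9 kHz.
9 kHz ≤ fs/2 = 9.75 kHz, appears at 9 kHz.
34 kHz mod fs = 14.5 kHz.
14.5 kHz > fs/2 = 9.75 kHz, folds to fs − 14.5 kHz = 5 kHz.
21 kHz mod fs = 1.5 kHz.
1.5 kHz ≤ fs/2 = 9.75 kHz, appears at 1.5 kHz.
Distinct values: {1.5 kHz, 5 kHz, 8 kHz, 9 kHz}.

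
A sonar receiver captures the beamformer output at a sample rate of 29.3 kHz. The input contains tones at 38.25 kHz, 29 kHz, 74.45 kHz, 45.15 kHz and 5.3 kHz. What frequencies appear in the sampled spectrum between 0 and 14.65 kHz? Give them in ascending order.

0.3 kHz, 5.3 kHz, 8.95 kHz, 13.45 kHz

fs/2 = 14.65 kHz.
38.25 kHz mod fs = 8.95 kHz.
8.95 kHz ≤ fs/2 = 14.65 kHz, appears at 8.95 kHz.
29 kHz > fs/2 = 14.65 kHz, folds to fs − 29 kHz = 0.3 kHz.
74.45 kHz mod fs = 15.85 kHz.
15.85 kHz > fs/2 = 14.65 kHz, folds to fs − 15.85 kHz = 13.45 kHz.
45.15 kHz mod fs = 15.85 kHz.
15.85 kHz > fs/2 = 14.65 kHz, folds to fs − 15.85 kHz = 13.45 kHz.
5.3 kHz ≤ fs/2 = 14.65 kHz, passes unchanged.
Distinct values: {0.3 kHz, 5.3 kHz, 8.95 kHz, 13.45 kHz}.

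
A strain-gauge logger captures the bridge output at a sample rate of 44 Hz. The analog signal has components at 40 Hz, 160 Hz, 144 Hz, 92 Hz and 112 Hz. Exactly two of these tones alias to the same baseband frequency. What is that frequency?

fs/2 = 22 Hz.
40 Hz > fs/2 = 22 Hz, folds to fs − 40 Hz = 4 Hz.
160 Hz mod fs = 28 Hz.
28 Hz > fs/2 = 22 Hz, folds to fs − 28 Hz = 16 Hz.
144 Hz mod fs = 12 Hz.
12 Hz ≤ fs/2 = 22 Hz, appears at 12 Hz.
92 Hz mod fs = 4 Hz.
4 Hz ≤ fs/2 = 22 Hz, appears at 4 Hz.
112 Hz mod fs = 24 Hz.
24 Hz > fs/2 = 22 Hz, folds to fs − 24 Hz = 20 Hz.
40 Hz and 92 Hz both map to 4 Hz.

4 Hz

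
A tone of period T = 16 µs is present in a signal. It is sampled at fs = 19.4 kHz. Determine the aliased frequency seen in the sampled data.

T = 16 µs → f = 1/T = 62.5 kHz.
62.5 kHz mod fs = 4.3 kHz.
4.3 kHz ≤ fs/2 = 9.7 kHz, appears at 4.3 kHz.

4.3 kHz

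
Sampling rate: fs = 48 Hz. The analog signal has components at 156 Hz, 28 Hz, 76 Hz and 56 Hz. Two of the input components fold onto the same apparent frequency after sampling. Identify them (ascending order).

28 Hz, 76 Hz

fs/2 = 24 Hz.
156 Hz mod fs = 12 Hz.
12 Hz ≤ fs/2 = 24 Hz, appears at 12 Hz.
28 Hz > fs/2 = 24 Hz, folds to fs − 28 Hz = 20 Hz.
76 Hz mod fs = 28 Hz.
28 Hz > fs/2 = 24 Hz, folds to fs − 28 Hz = 20 Hz.
56 Hz mod fs = 8 Hz.
8 Hz ≤ fs/2 = 24 Hz, appears at 8 Hz.
28 Hz and 76 Hz both map to 20 Hz.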